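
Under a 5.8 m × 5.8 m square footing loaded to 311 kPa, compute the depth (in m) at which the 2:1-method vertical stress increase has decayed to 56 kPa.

z ≈ 7.87 m

2:1 spreading — at depth z the loaded area has grown by z in each plan dimension:
qB²/(B+z)² = Δσ_z ⇒ z = B(√(q/Δσ_z) − 1) = 5.8×(√(311/56) − 1) = 7.868 m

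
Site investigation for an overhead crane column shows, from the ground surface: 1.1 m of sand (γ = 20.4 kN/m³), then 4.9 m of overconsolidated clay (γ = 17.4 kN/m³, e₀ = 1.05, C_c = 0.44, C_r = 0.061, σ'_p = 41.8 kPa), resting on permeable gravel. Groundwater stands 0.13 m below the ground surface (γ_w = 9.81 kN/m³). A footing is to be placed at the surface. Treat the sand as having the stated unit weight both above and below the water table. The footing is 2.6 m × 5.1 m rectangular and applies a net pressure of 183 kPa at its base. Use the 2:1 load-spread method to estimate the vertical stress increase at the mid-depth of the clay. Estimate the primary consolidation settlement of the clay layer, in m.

Mid-depth of clay below the ground surface: z = 1.1 + 4.9/2 = 3.55 m.
Total vertical stress at mid-clay: σ_v = 20.4×1.1 + 17.4×2.45 = 65.07 kPa.
Pore pressure: u = 9.81×(3.55 − 0.13) = 33.55 kPa.
Initial effective stress: σ'_0 = σ_v − u = 65.07 − 33.55 = 31.52 kPa.
Stress increase at mid-clay by the 2:1 spreading method:
Δσ = qBL/((B+z)(L+z)) = 183×2.6×5.1/((2.6+3.55)(5.1+3.55)) = 45.615 kPa
Final effective stress: σ'_f = 31.52 + 45.615 = 77.135 kPa.
σ'_f = 77.135 > σ'_p = 41.8 kPa, so the stress path crosses the preconsolidation pressure — recompression up to σ'_p, then virgin compression beyond:
S_c = H/(1+e₀)·[C_r·log₁₀(σ'_p/σ'_0) + C_c·log₁₀(σ'_f/σ'_p)]
    = 4.9/2.05 × [0.061×log₁₀(41.8/31.52) + 0.44×log₁₀(77.135/41.8)]
    = 2.3902 × [0.007478 + 0.11707] = 0.2977 m

S_c ≈ 0.298 m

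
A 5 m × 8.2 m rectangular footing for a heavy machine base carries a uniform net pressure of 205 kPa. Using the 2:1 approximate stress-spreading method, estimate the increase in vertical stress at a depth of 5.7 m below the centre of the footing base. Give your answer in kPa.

By the 2:1 method the load spreads at 1 horizontal : 2 vertical, so at depth z the loaded area has grown by z in each plan dimension:
Δσ = qBL/((B+z)(L+z)) = 205×5×8.2/((5+5.7)(8.2+5.7)) = 56.512 kPa

Δσ_z ≈ 56.5 kPa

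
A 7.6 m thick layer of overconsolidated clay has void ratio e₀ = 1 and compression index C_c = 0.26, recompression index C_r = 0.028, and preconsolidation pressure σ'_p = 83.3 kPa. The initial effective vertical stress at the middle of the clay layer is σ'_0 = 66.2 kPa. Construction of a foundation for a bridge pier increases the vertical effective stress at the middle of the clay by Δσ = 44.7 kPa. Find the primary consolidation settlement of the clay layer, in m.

S_c ≈ 0.133 m

Final effective stress: σ'_f = 66.2 + 44.7 = 110.9 kPa.
σ'_f = 110.9 > σ'_p = 83.3 kPa, so the stress path crosses the preconsolidation pressure — recompression up to σ'_p, then virgin compression beyond:
S_c = H/(1+e₀)·[C_r·log₁₀(σ'_p/σ'_0) + C_c·log₁₀(σ'_f/σ'_p)]
    = 7.6/2 × [0.028×log₁₀(83.3/66.2) + 0.26×log₁₀(110.9/83.3)]
    = 3.8 × [0.002794 + 0.032315] = 0.1334 m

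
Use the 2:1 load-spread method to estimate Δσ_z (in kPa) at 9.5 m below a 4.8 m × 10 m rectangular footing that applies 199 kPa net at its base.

Δσ_z ≈ 34.3 kPa

By the 2:1 method the load spreads at 1 horizontal : 2 vertical, so at depth z the loaded area has grown by z in each plan dimension:
Δσ = qBL/((B+z)(L+z)) = 199×4.8×10/((4.8+9.5)(10+9.5)) = 34.255 kPa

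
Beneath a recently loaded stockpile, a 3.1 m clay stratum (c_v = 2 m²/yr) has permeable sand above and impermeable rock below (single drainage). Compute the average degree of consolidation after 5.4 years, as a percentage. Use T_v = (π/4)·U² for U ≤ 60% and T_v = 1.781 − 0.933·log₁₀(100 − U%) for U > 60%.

Drainage path length: H_d = H = 3.1 m (single drainage).
T_v = c_v·t/H_d² = 2×5.4/3.1² = 1.1238.
T_v = 1.1238 corresponds to the U > 60% branch:
U = 1 − 10^((1.781 − T_v)/0.933)/100 = 0.9494

U ≈ 94.9 %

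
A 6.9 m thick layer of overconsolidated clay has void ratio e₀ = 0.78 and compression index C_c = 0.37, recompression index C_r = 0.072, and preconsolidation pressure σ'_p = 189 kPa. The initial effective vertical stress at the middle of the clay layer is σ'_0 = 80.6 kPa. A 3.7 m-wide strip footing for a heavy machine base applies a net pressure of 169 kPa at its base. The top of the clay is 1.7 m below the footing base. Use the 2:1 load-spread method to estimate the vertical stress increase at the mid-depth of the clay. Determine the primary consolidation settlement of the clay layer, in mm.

S_c ≈ 76.3 mm

Mid-depth of clay below the footing base: z = 1.7 + 6.9/2 = 5.15 m.
Stress increase at mid-clay by the 2:1 spreading method:
Δσ = qB/(B+z) = 169×3.7/(3.7+5.15) = 70.655 kPa
Final effective stress: σ'_f = 80.6 + 70.655 = 151.25 kPa.
σ'_f = 151.25 ≤ σ'_p = 189 kPa, so the clay remains overconsolidated and only the recompression index applies:
S_c = C_r·H/(1+e₀)·log₁₀(σ'_f/σ'_0) = 0.072×6.9/1.78×log₁₀(151.25/80.6)
    = 0.2791 × 0.27336 = 0.07629 m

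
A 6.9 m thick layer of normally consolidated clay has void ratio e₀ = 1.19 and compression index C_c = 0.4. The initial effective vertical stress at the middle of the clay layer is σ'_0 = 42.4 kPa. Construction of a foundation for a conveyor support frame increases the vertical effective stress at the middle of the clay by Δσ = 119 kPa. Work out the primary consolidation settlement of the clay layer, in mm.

Final effective stress: σ'_f = σ'_0 + Δσ = 42.4 + 119 = 161.4 kPa.
Normally consolidated clay, so the full stress increment lies on the virgin compression line:
S_c = C_c·H/(1+e₀)·log₁₀(σ'_f/σ'_0) = 0.4×6.9/(1+1.19)×log₁₀(161.4/42.4)
    = 1.2603 × 0.58054 = 0.7317 m

S_c ≈ 732 mm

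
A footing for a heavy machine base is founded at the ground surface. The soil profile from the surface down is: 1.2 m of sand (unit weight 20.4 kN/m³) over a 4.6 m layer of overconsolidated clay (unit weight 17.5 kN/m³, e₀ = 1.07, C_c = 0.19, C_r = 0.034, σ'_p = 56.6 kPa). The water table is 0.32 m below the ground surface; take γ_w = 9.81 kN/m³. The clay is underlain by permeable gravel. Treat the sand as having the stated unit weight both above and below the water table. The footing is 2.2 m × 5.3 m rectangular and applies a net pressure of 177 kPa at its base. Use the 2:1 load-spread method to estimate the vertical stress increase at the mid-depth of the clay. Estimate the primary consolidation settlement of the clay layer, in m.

S_c ≈ 0.068 m

Mid-depth of clay below the ground surface: z = 1.2 + 4.6/2 = 3.5 m.
Total vertical stress at mid-clay: σ_v = 20.4×1.2 + 17.5×2.3 = 64.73 kPa.
Pore pressure: u = 9.81×(3.5 − 0.32) = 31.196 kPa.
Initial effective stress: σ'_0 = σ_v − u = 64.73 − 31.196 = 33.534 kPa.
Stress increase at mid-clay by the 2:1 spreading method:
Δσ = qBL/((B+z)(L+z)) = 177×2.2×5.3/((2.2+3.5)(5.3+3.5)) = 41.145 kPa
Final effective stress: σ'_f = 33.534 + 41.145 = 74.679 kPa.
σ'_f = 74.679 > σ'_p = 56.6 kPa, so the stress path crosses the preconsolidation pressure — recompression up to σ'_p, then virgin compression beyond:
S_c = H/(1+e₀)·[C_r·log₁₀(σ'_p/σ'_0) + C_c·log₁₀(σ'_f/σ'_p)]
    = 4.6/2.07 × [0.034×log₁₀(56.6/33.534) + 0.19×log₁₀(74.679/56.6)]
    = 2.2222 × [0.0077293 + 0.022873] = 0.068 m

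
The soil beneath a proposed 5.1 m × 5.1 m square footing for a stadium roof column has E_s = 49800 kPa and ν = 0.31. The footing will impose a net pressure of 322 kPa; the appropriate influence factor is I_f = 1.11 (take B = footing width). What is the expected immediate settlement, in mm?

Immediate (elastic) settlement: S_e = q·B·(1−ν²)/E_s · I_f.
S_e = 322 × 5.1 × (1 − 0.31²) / 49800 × 1.11
    = 322 × 5.1 × 0.9039 / 49800 × 1.11
    = 0.03309 m = 33.09 mm

S_e ≈ 33.1 mm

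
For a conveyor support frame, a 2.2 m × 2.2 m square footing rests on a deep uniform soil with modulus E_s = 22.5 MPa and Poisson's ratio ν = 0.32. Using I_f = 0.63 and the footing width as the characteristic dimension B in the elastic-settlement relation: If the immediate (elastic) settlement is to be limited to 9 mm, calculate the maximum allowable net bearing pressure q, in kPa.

E_s = 22.5 MPa = 22500 kPa.
S_e = q·B·(1−ν²)/E_s · I_f  ⇒  q = S_e·E_s / (B·(1−ν²)·I_f).
q = 0.009 × 22500 / (2.2 × 0.8976 × 0.63) = 162.8 kPa

q ≈ 163 kPa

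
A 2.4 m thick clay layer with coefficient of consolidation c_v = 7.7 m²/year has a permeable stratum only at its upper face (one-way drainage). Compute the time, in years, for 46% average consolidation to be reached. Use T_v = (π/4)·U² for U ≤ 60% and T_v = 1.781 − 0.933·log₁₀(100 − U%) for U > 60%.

Drainage path length: H_d = H = 2.4 m (single drainage).
U ≤ 60%: T_v = (π/4)·U² = (π/4)×0.46² = 0.16619.
t = T_v·H_d²/c_v = 0.16619×2.4²/7.7 = 0.1243 years.

t ≈ 0.124 years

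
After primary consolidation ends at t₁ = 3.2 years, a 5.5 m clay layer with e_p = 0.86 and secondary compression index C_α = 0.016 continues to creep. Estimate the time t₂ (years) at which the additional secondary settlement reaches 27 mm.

S_s = C_α·H/(1+e_p)·log₁₀(t₂/t₁) ⇒ log₁₀(t₂/t₁) = S_s·(1+e_p)/(C_α·H).
log₁₀(t₂/t₁) = 0.027 × (1+0.86) / (0.016×5.5) = 0.5707
t₂ = t₁ × 10^0.5707 = 3.2 × 3.721 = 11.91 years

t₂ ≈ 11.9 years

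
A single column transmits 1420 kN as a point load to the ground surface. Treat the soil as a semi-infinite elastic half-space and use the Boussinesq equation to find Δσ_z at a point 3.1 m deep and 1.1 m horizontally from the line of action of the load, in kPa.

Boussinesq vertical stress below a point load on an elastic half-space:
Δσ_z = 3P/(2πz²) · [1 + (r/z)²]^(−5/2)
r/z = 1.1/3.1 = 0.35484; [1+(r/z)²]^(−5/2) = 0.74343.
Δσ_z = 3×1420/(2π×3.1²) × 0.74343 = 70.552 × 0.74343 = 52.45 kPa

Δσ_z ≈ 52.5 kPa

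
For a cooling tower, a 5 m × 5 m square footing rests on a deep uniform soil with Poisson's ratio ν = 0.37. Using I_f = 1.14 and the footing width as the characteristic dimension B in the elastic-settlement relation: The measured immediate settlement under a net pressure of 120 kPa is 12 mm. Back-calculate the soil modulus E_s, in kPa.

E_s ≈ 49200 kPa

S_e = q·B·(1−ν²)/E_s · I_f  ⇒  E_s = q·B·(1−ν²)·I_f / S_e.
E_s = 120 × 5 × 0.8631 × 1.14 / 0.012 = 49200 kPa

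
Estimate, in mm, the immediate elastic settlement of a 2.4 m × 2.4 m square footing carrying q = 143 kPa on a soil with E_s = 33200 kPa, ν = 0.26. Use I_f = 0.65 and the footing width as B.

S_e ≈ 6.27 mm

Immediate (elastic) settlement: S_e = q·B·(1−ν²)/E_s · I_f.
S_e = 143 × 2.4 × (1 − 0.26²) / 33200 × 0.65
    = 143 × 2.4 × 0.9324 / 33200 × 0.65
    = 0.006265 m = 6.265 mm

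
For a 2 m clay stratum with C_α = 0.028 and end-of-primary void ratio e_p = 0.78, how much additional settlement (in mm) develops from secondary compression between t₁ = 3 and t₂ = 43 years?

S_s ≈ 36.4 mm

Secondary compression: S_s = C_α·H/(1+e_p)·log₁₀(t₂/t₁)
S_s = 0.028×2/(1+0.78)×log₁₀(43/3)
    = 0.03146 × 1.156 = 0.03638 m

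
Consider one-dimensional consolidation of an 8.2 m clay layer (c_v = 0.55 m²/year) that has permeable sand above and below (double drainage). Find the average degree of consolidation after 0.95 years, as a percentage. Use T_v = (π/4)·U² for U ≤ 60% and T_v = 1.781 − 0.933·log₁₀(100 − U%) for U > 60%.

Drainage path length: H_d = H/2 = 4.1 m (double drainage).
T_v = c_v·t/H_d² = 0.55×0.95/4.1² = 0.031083.
T_v = 0.031083 corresponds to the U ≤ 60% branch:
U = √(4T_v/π) = 0.1989

U ≈ 19.9 %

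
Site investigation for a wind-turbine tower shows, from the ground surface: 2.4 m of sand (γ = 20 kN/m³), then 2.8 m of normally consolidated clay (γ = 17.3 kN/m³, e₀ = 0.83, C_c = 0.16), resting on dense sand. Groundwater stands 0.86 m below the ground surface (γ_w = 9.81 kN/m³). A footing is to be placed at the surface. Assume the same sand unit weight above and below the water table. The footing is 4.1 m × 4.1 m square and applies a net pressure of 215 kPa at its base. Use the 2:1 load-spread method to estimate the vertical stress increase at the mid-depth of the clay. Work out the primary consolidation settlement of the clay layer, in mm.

Mid-depth of clay below the ground surface: z = 2.4 + 2.8/2 = 3.8 m.
Total vertical stress at mid-clay: σ_v = 20×2.4 + 17.3×1.4 = 72.22 kPa.
Pore pressure: u = 9.81×(3.8 − 0.86) = 28.841 kPa.
Initial effective stress: σ'_0 = σ_v − u = 72.22 − 28.841 = 43.379 kPa.
Stress increase at mid-clay by the 2:1 spreading method:
Δσ = qBL/((B+z)(L+z)) = 215×4.1×4.1/((4.1+3.8)(4.1+3.8)) = 57.91 kPa
Final effective stress: σ'_f = σ'_0 + Δσ = 43.379 + 57.91 = 101.29 kPa.
Normally consolidated clay, so the full stress increment lies on the virgin compression line:
S_c = C_c·H/(1+e₀)·log₁₀(σ'_f/σ'_0) = 0.16×2.8/(1+0.83)×log₁₀(101.29/43.379)
    = 0.24481 × 0.36829 = 0.09016 m

S_c ≈ 90.2 mm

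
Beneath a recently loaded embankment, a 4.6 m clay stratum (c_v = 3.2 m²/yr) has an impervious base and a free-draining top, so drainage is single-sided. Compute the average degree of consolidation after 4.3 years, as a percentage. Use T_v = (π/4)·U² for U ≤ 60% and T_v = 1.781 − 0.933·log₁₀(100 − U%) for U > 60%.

U ≈ 83.7 %

Drainage path length: H_d = H = 4.6 m (single drainage).
T_v = c_v·t/H_d² = 3.2×4.3/4.6² = 0.65028.
T_v = 0.65028 corresponds to the U > 60% branch:
U = 1 − 10^((1.781 − T_v)/0.933)/100 = 0.8371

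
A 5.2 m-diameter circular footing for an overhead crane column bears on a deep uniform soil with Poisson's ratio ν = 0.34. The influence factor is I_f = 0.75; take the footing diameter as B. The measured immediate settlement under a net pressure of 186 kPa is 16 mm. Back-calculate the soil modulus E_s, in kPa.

S_e = q·B·(1−ν²)/E_s · I_f  ⇒  E_s = q·B·(1−ν²)·I_f / S_e.
E_s = 186 × 5.2 × 0.8844 × 0.75 / 0.016 = 40100 kPa

E_s ≈ 40100 kPa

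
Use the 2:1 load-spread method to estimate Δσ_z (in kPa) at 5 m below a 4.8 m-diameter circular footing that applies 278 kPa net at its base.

Δσ_z ≈ 66.7 kPa

By the 2:1 method the load spreads at 1 horizontal : 2 vertical, so at depth z the loaded area has grown by z in each plan dimension:
Δσ ≈ qD²/(D+z)² = 278×4.8²/(4.8+5)² = 66.692 kPa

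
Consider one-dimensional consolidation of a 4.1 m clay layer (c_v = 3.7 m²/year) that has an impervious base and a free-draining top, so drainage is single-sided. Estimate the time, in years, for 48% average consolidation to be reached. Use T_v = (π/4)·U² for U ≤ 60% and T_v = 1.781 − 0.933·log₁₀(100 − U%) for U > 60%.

Drainage path length: H_d = H = 4.1 m (single drainage).
U ≤ 60%: T_v = (π/4)·U² = (π/4)×0.48² = 0.18096.
t = T_v·H_d²/c_v = 0.18096×4.1²/3.7 = 0.8221 years.

t ≈ 0.822 years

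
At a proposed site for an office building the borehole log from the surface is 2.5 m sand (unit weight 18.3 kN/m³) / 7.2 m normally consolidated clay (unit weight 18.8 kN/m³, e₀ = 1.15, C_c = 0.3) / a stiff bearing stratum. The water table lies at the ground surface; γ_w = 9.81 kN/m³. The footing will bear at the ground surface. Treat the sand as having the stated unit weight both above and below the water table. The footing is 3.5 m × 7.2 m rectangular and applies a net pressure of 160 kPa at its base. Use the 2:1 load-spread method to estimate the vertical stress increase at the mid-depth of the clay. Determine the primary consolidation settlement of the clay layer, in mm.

Mid-depth of clay below the ground surface: z = 2.5 + 7.2/2 = 6.1 m.
Total vertical stress at mid-clay: σ_v = 18.3×2.5 + 18.8×3.6 = 113.43 kPa.
Pore pressure: u = 9.81×(6.1 − 0) = 59.841 kPa.
Initial effective stress: σ'_0 = σ_v − u = 113.43 − 59.841 = 53.589 kPa.
Stress increase at mid-clay by the 2:1 spreading method:
Δσ = qBL/((B+z)(L+z)) = 160×3.5×7.2/((3.5+6.1)(7.2+6.1)) = 31.579 kPa
Final effective stress: σ'_f = σ'_0 + Δσ = 53.589 + 31.579 = 85.168 kPa.
Normally consolidated clay, so the full stress increment lies on the virgin compression line:
S_c = C_c·H/(1+e₀)·log₁₀(σ'_f/σ'_0) = 0.3×7.2/(1+1.15)×log₁₀(85.168/53.589)
    = 1.0047 × 0.2012 = 0.2021 m

S_c ≈ 202 mm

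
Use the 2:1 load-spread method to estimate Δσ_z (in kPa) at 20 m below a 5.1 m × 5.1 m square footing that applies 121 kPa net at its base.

Δσ_z ≈ 5 kPa

By the 2:1 method the load spreads at 1 horizontal : 2 vertical, so at depth z the loaded area has grown by z in each plan dimension:
Δσ = qBL/((B+z)(L+z)) = 121×5.1×5.1/((5.1+20)(5.1+20)) = 4.9955 kPa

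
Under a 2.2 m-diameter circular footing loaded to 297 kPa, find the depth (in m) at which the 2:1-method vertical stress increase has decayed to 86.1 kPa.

2:1 spreading — at depth z the loaded area has grown by z in each plan dimension:
qD²/(D+z)² = Δσ_z ⇒ z = D(√(q/Δσ_z) − 1) = 2.2×(√(297/86.1) − 1) = 1.886 m

z ≈ 1.89 m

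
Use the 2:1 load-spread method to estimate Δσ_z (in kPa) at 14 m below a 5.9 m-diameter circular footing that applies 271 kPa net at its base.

Δσ_z ≈ 23.8 kPa

By the 2:1 method the load spreads at 1 horizontal : 2 vertical, so at depth z the loaded area has grown by z in each plan dimension:
Δσ ≈ qD²/(D+z)² = 271×5.9²/(5.9+14)² = 23.821 kPa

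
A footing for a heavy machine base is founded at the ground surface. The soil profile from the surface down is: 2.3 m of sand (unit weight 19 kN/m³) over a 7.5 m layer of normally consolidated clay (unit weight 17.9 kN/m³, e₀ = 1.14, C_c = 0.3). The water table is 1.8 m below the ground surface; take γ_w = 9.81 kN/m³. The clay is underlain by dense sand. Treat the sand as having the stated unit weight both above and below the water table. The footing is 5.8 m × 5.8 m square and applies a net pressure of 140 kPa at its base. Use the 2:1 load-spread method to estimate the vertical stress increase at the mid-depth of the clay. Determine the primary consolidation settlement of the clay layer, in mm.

S_c ≈ 181 mm

Mid-depth of clay below the ground surface: z = 2.3 + 7.5/2 = 6.05 m.
Total vertical stress at mid-clay: σ_v = 19×2.3 + 17.9×3.75 = 110.82 kPa.
Pore pressure: u = 9.81×(6.05 − 1.8) = 41.693 kPa.
Initial effective stress: σ'_0 = σ_v − u = 110.82 − 41.693 = 69.127 kPa.
Stress increase at mid-clay by the 2:1 spreading method:
Δσ = qBL/((B+z)(L+z)) = 140×5.8×5.8/((5.8+6.05)(5.8+6.05)) = 33.539 kPa
Final effective stress: σ'_f = σ'_0 + Δσ = 69.127 + 33.539 = 102.67 kPa.
Normally consolidated clay, so the full stress increment lies on the virgin compression line:
S_c = C_c·H/(1+e₀)·log₁₀(σ'_f/σ'_0) = 0.3×7.5/(1+1.14)×log₁₀(102.67/69.127)
    = 1.0514 × 0.1718 = 0.1806 m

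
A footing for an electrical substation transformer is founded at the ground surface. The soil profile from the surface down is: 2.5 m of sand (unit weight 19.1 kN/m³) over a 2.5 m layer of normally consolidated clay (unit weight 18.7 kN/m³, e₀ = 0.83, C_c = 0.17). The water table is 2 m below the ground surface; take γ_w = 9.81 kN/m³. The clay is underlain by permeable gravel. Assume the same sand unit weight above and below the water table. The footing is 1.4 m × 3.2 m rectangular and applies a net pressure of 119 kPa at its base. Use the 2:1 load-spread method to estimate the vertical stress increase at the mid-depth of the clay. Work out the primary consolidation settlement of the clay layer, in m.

S_c ≈ 0.0246 m

Mid-depth of clay below the ground surface: z = 2.5 + 2.5/2 = 3.75 m.
Total vertical stress at mid-clay: σ_v = 19.1×2.5 + 18.7×1.25 = 71.125 kPa.
Pore pressure: u = 9.81×(3.75 − 2) = 17.168 kPa.
Initial effective stress: σ'_0 = σ_v − u = 71.125 − 17.168 = 53.957 kPa.
Stress increase at mid-clay by the 2:1 spreading method:
Δσ = qBL/((B+z)(L+z)) = 119×1.4×3.2/((1.4+3.75)(3.2+3.75)) = 14.895 kPa
Final effective stress: σ'_f = σ'_0 + Δσ = 53.957 + 14.895 = 68.852 kPa.
Normally consolidated clay, so the full stress increment lies on the virgin compression line:
S_c = C_c·H/(1+e₀)·log₁₀(σ'_f/σ'_0) = 0.17×2.5/(1+0.83)×log₁₀(68.852/53.957)
    = 0.23224 × 0.10587 = 0.02459 m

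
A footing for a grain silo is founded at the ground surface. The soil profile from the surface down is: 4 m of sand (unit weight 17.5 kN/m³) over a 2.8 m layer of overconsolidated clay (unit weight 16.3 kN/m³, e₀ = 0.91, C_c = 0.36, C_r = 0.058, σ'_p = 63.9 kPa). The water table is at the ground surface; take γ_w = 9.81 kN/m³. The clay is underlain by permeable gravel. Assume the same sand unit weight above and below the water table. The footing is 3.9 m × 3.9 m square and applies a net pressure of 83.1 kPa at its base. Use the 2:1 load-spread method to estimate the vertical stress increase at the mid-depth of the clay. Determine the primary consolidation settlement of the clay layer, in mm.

Mid-depth of clay below the ground surface: z = 4 + 2.8/2 = 5.4 m.
Total vertical stress at mid-clay: σ_v = 17.5×4 + 16.3×1.4 = 92.82 kPa.
Pore pressure: u = 9.81×(5.4 − 0) = 52.974 kPa.
Initial effective stress: σ'_0 = σ_v − u = 92.82 − 52.974 = 39.846 kPa.
Stress increase at mid-clay by the 2:1 spreading method:
Δσ = qBL/((B+z)(L+z)) = 83.1×3.9×3.9/((3.9+5.4)(3.9+5.4)) = 14.614 kPa
Final effective stress: σ'_f = 39.846 + 14.614 = 54.46 kPa.
σ'_f = 54.46 ≤ σ'_p = 63.9 kPa, so the clay remains overconsolidated and only the recompression index applies:
S_c = C_r·H/(1+e₀)·log₁₀(σ'_f/σ'_0) = 0.058×2.8/1.91×log₁₀(54.46/39.846)
    = 0.085028 × 0.13569 = 0.01154 m

S_c ≈ 11.5 mm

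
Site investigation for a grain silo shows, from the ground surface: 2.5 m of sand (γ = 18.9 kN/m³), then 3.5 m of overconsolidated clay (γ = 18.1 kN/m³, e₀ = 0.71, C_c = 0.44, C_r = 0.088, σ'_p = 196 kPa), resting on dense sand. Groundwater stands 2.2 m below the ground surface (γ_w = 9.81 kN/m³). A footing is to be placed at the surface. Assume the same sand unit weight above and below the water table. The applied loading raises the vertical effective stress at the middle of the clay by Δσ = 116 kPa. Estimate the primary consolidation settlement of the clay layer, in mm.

Mid-depth of clay below the ground surface: z = 2.5 + 3.5/2 = 4.25 m.
Total vertical stress at mid-clay: σ_v = 18.9×2.5 + 18.1×1.75 = 78.925 kPa.
Pore pressure: u = 9.81×(4.25 − 2.2) = 20.11 kPa.
Initial effective stress: σ'_0 = σ_v − u = 78.925 − 20.11 = 58.815 kPa.
Final effective stress: σ'_f = 58.815 + 116 = 174.81 kPa.
σ'_f = 174.81 ≤ σ'_p = 196 kPa, so the clay remains overconsolidated and only the recompression index applies:
S_c = C_r·H/(1+e₀)·log₁₀(σ'_f/σ'_0) = 0.088×3.5/1.71×log₁₀(174.81/58.815)
    = 0.18012 × 0.47308 = 0.08521 m

S_c ≈ 85.2 mm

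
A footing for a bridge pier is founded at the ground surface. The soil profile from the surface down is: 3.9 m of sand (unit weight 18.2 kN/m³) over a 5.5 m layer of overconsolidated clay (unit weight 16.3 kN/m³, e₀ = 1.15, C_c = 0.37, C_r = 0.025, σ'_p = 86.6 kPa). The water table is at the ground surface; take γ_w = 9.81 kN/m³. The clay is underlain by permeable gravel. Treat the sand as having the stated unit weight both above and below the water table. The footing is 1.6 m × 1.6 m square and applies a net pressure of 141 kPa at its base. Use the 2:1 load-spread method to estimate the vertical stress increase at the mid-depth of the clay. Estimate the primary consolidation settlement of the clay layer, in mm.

S_c ≈ 2.77 mm

Mid-depth of clay below the ground surface: z = 3.9 + 5.5/2 = 6.65 m.
Total vertical stress at mid-clay: σ_v = 18.2×3.9 + 16.3×2.75 = 115.8 kPa.
Pore pressure: u = 9.81×(6.65 − 0) = 65.237 kPa.
Initial effective stress: σ'_0 = σ_v − u = 115.8 − 65.237 = 50.563 kPa.
Stress increase at mid-clay by the 2:1 spreading method:
Δσ = qBL/((B+z)(L+z)) = 141×1.6×1.6/((1.6+6.65)(1.6+6.65)) = 5.3034 kPa
Final effective stress: σ'_f = 50.563 + 5.3034 = 55.866 kPa.
σ'_f = 55.866 ≤ σ'_p = 86.6 kPa, so the clay remains overconsolidated and only the recompression index applies:
S_c = C_r·H/(1+e₀)·log₁₀(σ'_f/σ'_0) = 0.025×5.5/2.15×log₁₀(55.866/50.563)
    = 0.063953 × 0.043315 = 0.00277 m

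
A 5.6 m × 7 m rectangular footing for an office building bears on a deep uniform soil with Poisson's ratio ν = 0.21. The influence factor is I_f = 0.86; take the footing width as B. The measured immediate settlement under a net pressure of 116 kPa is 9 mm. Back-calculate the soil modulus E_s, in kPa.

S_e = q·B·(1−ν²)/E_s · I_f  ⇒  E_s = q·B·(1−ν²)·I_f / S_e.
E_s = 116 × 5.6 × 0.9559 × 0.86 / 0.009 = 59340 kPa

E_s ≈ 59300 kPa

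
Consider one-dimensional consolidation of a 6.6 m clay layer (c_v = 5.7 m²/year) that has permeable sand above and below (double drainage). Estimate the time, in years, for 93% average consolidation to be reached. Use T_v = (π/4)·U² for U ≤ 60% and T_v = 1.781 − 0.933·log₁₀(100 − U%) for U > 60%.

t ≈ 1.9 years

Drainage path length: H_d = H/2 = 3.3 m (double drainage).
U > 60%: T_v = 1.781 − 0.933·log₁₀(100 − 93) = 0.99252.
t = T_v·H_d²/c_v = 0.99252×3.3²/5.7 = 1.896 years.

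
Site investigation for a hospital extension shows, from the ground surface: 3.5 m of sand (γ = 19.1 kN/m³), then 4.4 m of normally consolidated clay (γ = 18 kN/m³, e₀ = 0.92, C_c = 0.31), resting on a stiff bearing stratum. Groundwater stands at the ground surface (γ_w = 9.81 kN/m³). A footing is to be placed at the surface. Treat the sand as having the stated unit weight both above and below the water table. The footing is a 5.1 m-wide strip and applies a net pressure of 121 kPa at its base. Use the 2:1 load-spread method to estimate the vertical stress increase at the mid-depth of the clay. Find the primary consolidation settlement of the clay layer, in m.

Mid-depth of clay below the ground surface: z = 3.5 + 4.4/2 = 5.7 m.
Total vertical stress at mid-clay: σ_v = 19.1×3.5 + 18×2.2 = 106.45 kPa.
Pore pressure: u = 9.81×(5.7 − 0) = 55.917 kPa.
Initial effective stress: σ'_0 = σ_v − u = 106.45 − 55.917 = 50.533 kPa.
Stress increase at mid-clay by the 2:1 spreading method:
Δσ = qB/(B+z) = 121×5.1/(5.1+5.7) = 57.139 kPa
Final effective stress: σ'_f = σ'_0 + Δσ = 50.533 + 57.139 = 107.67 kPa.
Normally consolidated clay, so the full stress increment lies on the virgin compression line:
S_c = C_c·H/(1+e₀)·log₁₀(σ'_f/σ'_0) = 0.31×4.4/(1+0.92)×log₁₀(107.67/50.533)
    = 0.71042 × 0.32852 = 0.2334 m

S_c ≈ 0.233 m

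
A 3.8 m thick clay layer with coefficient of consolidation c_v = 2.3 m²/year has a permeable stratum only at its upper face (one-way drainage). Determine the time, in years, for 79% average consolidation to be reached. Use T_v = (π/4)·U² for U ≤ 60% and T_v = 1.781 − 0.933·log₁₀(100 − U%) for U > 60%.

Drainage path length: H_d = H = 3.8 m (single drainage).
U > 60%: T_v = 1.781 − 0.933·log₁₀(100 − 79) = 0.54737.
t = T_v·H_d²/c_v = 0.54737×3.8²/2.3 = 3.437 years.

t ≈ 3.44 years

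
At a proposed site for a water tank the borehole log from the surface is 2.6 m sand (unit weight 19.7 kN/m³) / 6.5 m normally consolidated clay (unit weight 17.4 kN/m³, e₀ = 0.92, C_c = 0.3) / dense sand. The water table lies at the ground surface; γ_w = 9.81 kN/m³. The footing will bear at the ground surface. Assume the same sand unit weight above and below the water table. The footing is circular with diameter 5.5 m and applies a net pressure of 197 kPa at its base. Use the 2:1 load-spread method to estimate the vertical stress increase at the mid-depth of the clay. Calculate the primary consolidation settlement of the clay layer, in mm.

S_c ≈ 287 mm

Mid-depth of clay below the ground surface: z = 2.6 + 6.5/2 = 5.85 m.
Total vertical stress at mid-clay: σ_v = 19.7×2.6 + 17.4×3.25 = 107.77 kPa.
Pore pressure: u = 9.81×(5.85 − 0) = 57.389 kPa.
Initial effective stress: σ'_0 = σ_v − u = 107.77 − 57.389 = 50.381 kPa.
Stress increase at mid-clay by the 2:1 spreading method:
Δσ ≈ qD²/(D+z)² = 197×5.5²/(5.5+5.85)² = 46.259 kPa
Final effective stress: σ'_f = σ'_0 + Δσ = 50.381 + 46.259 = 96.64 kPa.
Normally consolidated clay, so the full stress increment lies on the virgin compression line:
S_c = C_c·H/(1+e₀)·log₁₀(σ'_f/σ'_0) = 0.3×6.5/(1+0.92)×log₁₀(96.64/50.381)
    = 1.0156 × 0.28289 = 0.2873 m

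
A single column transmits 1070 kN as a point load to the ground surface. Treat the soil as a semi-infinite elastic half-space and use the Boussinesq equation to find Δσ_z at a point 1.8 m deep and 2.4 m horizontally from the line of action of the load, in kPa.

Boussinesq vertical stress below a point load on an elastic half-space:
Δσ_z = 3P/(2πz²) · [1 + (r/z)²]^(−5/2)
r/z = 2.4/1.8 = 1.3333; [1+(r/z)²]^(−5/2) = 0.07776.
Δσ_z = 3×1070/(2π×1.8²) × 0.07776 = 157.68 × 0.07776 = 12.26 kPa

Δσ_z ≈ 12.3 kPa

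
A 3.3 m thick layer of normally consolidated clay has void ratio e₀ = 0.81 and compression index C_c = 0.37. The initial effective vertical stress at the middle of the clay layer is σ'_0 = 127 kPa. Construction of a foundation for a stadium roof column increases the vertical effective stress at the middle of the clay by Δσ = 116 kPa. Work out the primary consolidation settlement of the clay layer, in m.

Final effective stress: σ'_f = σ'_0 + Δσ = 127 + 116 = 243 kPa.
Normally consolidated clay, so the full stress increment lies on the virgin compression line:
S_c = C_c·H/(1+e₀)·log₁₀(σ'_f/σ'_0) = 0.37×3.3/(1+0.81)×log₁₀(243/127)
    = 0.67459 × 0.2818 = 0.1901 m

S_c ≈ 0.19 m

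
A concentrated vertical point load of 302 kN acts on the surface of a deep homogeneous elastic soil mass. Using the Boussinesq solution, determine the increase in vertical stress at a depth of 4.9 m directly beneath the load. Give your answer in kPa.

Δσ_z ≈ 6.01 kPa

Boussinesq vertical stress below a point load on an elastic half-space:
Δσ_z = 3P/(2πz²) · [1 + (r/z)²]^(−5/2)
r/z = 0/4.9 = 0; [1+(r/z)²]^(−5/2) = 1.
Δσ_z = 3×302/(2π×4.9²) × 1 = 6.0056 × 1 = 6.006 kPa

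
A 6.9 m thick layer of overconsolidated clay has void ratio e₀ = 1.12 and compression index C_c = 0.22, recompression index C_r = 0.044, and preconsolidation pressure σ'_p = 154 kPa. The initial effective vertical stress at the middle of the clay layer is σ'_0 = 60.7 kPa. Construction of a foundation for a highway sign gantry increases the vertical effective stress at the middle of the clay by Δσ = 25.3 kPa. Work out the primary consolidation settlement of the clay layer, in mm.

Final effective stress: σ'_f = 60.7 + 25.3 = 86 kPa.
σ'_f = 86 ≤ σ'_p = 154 kPa, so the clay remains overconsolidated and only the recompression index applies:
S_c = C_r·H/(1+e₀)·log₁₀(σ'_f/σ'_0) = 0.044×6.9/2.12×log₁₀(86/60.7)
    = 0.14321 × 0.15131 = 0.02167 m

S_c ≈ 21.7 mm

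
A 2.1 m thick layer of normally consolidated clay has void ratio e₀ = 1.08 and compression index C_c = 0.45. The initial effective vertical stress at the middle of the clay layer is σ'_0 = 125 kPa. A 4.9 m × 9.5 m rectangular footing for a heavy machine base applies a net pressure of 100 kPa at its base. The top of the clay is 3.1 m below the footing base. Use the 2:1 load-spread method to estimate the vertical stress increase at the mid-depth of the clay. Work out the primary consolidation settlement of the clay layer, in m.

S_c ≈ 0.052 m

Mid-depth of clay below the footing base: z = 3.1 + 2.1/2 = 4.15 m.
Stress increase at mid-clay by the 2:1 spreading method:
Δσ = qBL/((B+z)(L+z)) = 100×4.9×9.5/((4.9+4.15)(9.5+4.15)) = 37.682 kPa
Final effective stress: σ'_f = σ'_0 + Δσ = 125 + 37.682 = 162.68 kPa.
Normally consolidated clay, so the full stress increment lies on the virgin compression line:
S_c = C_c·H/(1+e₀)·log₁₀(σ'_f/σ'_0) = 0.45×2.1/(1+1.08)×log₁₀(162.68/125)
    = 0.45433 × 0.11442 = 0.05198 m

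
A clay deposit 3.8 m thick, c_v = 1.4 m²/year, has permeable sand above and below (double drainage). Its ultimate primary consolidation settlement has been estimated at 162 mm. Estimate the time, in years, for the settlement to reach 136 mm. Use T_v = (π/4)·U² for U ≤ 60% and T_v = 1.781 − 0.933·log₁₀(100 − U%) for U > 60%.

t ≈ 1.69 years

Drainage path length: H_d = H/2 = 1.9 m (double drainage).
U = S(t)/S_ult = 136/162 = 0.8395.
U > 60%: T_v = 1.781 − 0.933·log₁₀(100 − 83.951) = 0.65631.
t = T_v·H_d²/c_v = 0.65631×1.9²/1.4 = 1.692 years.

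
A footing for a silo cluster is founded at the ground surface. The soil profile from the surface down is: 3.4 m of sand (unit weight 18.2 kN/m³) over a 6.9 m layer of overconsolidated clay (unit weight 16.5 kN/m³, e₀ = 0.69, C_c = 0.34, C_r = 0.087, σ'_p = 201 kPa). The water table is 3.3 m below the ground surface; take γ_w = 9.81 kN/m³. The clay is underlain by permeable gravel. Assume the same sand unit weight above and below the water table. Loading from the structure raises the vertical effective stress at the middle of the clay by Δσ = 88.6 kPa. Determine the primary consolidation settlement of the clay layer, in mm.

Mid-depth of clay below the ground surface: z = 3.4 + 6.9/2 = 6.85 m.
Total vertical stress at mid-clay: σ_v = 18.2×3.4 + 16.5×3.45 = 118.81 kPa.
Pore pressure: u = 9.81×(6.85 − 3.3) = 34.825 kPa.
Initial effective stress: σ'_0 = σ_v − u = 118.81 − 34.825 = 83.985 kPa.
Final effective stress: σ'_f = 83.985 + 88.6 = 172.58 kPa.
σ'_f = 172.58 ≤ σ'_p = 201 kPa, so the clay remains overconsolidated and only the recompression index applies:
S_c = C_r·H/(1+e₀)·log₁₀(σ'_f/σ'_0) = 0.087×6.9/1.69×log₁₀(172.58/83.985)
    = 0.3552 × 0.31279 = 0.1111 m

S_c ≈ 111 mm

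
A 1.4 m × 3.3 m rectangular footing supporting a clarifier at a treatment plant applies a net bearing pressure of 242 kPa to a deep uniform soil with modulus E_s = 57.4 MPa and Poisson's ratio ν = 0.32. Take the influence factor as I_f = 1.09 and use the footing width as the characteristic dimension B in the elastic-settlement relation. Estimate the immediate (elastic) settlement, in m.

Immediate (elastic) settlement: S_e = q·B·(1−ν²)/E_s · I_f.
E_s = 57.4 MPa = 57400 kPa.
S_e = 242 × 1.4 × (1 − 0.32²) / 57400 × 1.09
    = 242 × 1.4 × 0.8976 / 57400 × 1.09
    = 0.005775 m

S_e ≈ 0.00577 m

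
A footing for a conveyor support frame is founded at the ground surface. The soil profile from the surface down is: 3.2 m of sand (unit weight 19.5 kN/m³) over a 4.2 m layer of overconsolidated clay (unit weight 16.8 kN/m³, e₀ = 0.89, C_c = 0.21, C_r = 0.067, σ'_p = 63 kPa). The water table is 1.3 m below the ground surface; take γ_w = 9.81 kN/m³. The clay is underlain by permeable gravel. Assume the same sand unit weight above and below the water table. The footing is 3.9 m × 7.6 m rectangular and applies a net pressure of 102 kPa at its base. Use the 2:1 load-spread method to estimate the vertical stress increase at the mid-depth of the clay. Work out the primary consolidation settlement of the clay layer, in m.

S_c ≈ 0.063 m

Mid-depth of clay below the ground surface: z = 3.2 + 4.2/2 = 5.3 m.
Total vertical stress at mid-clay: σ_v = 19.5×3.2 + 16.8×2.1 = 97.68 kPa.
Pore pressure: u = 9.81×(5.3 − 1.3) = 39.24 kPa.
Initial effective stress: σ'_0 = σ_v − u = 97.68 − 39.24 = 58.44 kPa.
Stress increase at mid-clay by the 2:1 spreading method:
Δσ = qBL/((B+z)(L+z)) = 102×3.9×7.6/((3.9+5.3)(7.6+5.3)) = 25.474 kPa
Final effective stress: σ'_f = 58.44 + 25.474 = 83.914 kPa.
σ'_f = 83.914 > σ'_p = 63 kPa, so the stress path crosses the preconsolidation pressure — recompression up to σ'_p, then virgin compression beyond:
S_c = H/(1+e₀)·[C_r·log₁₀(σ'_p/σ'_0) + C_c·log₁₀(σ'_f/σ'_p)]
    = 4.2/1.89 × [0.067×log₁₀(63/58.44) + 0.21×log₁₀(83.914/63)]
    = 2.2222 × [0.0021862 + 0.026144] = 0.06296 m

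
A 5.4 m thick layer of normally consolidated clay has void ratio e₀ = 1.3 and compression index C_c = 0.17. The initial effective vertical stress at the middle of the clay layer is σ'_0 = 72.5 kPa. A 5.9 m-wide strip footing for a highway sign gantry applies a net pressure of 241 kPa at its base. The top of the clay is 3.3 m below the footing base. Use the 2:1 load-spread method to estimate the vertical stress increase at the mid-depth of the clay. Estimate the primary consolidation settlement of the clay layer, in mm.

Mid-depth of clay below the footing base: z = 3.3 + 5.4/2 = 6 m.
Stress increase at mid-clay by the 2:1 spreading method:
Δσ = qB/(B+z) = 241×5.9/(5.9+6) = 119.49 kPa
Final effective stress: σ'_f = σ'_0 + Δσ = 72.5 + 119.49 = 191.99 kPa.
Normally consolidated clay, so the full stress increment lies on the virgin compression line:
S_c = C_c·H/(1+e₀)·log₁₀(σ'_f/σ'_0) = 0.17×5.4/(1+1.3)×log₁₀(191.99/72.5)
    = 0.39913 × 0.42294 = 0.1688 m

S_c ≈ 169 mm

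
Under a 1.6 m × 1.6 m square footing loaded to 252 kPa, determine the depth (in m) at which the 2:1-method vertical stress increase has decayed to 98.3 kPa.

2:1 spreading — at depth z the loaded area has grown by z in each plan dimension:
qB²/(B+z)² = Δσ_z ⇒ z = B(√(q/Δσ_z) − 1) = 1.6×(√(252/98.3) − 1) = 0.9618 m

z ≈ 0.962 m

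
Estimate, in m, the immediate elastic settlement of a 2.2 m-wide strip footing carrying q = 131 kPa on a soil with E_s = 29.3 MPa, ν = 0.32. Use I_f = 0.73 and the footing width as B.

S_e ≈ 0.00645 m

Immediate (elastic) settlement: S_e = q·B·(1−ν²)/E_s · I_f.
E_s = 29.3 MPa = 29300 kPa.
S_e = 131 × 2.2 × (1 − 0.32²) / 29300 × 0.73
    = 131 × 2.2 × 0.8976 / 29300 × 0.73
    = 0.006445 m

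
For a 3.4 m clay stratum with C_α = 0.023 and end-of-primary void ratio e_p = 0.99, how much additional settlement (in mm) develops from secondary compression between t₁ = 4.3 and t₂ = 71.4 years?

Secondary compression: S_s = C_α·H/(1+e_p)·log₁₀(t₂/t₁)
S_s = 0.023×3.4/(1+0.99)×log₁₀(71.4/4.3)
    = 0.0393 × 1.22 = 0.04795 m

S_s ≈ 48 mm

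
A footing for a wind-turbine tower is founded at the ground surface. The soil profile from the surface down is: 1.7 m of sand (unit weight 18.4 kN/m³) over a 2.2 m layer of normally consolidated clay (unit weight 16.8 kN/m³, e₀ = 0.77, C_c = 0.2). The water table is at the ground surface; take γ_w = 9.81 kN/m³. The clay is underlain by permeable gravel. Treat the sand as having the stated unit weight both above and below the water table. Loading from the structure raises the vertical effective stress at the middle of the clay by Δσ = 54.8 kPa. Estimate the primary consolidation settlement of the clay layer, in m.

Mid-depth of clay below the ground surface: z = 1.7 + 2.2/2 = 2.8 m.
Total vertical stress at mid-clay: σ_v = 18.4×1.7 + 16.8×1.1 = 49.76 kPa.
Pore pressure: u = 9.81×(2.8 − 0) = 27.468 kPa.
Initial effective stress: σ'_0 = σ_v − u = 49.76 − 27.468 = 22.292 kPa.
Final effective stress: σ'_f = σ'_0 + Δσ = 22.292 + 54.8 = 77.092 kPa.
Normally consolidated clay, so the full stress increment lies on the virgin compression line:
S_c = C_c·H/(1+e₀)·log₁₀(σ'_f/σ'_0) = 0.2×2.2/(1+0.77)×log₁₀(77.092/22.292)
    = 0.24859 × 0.53886 = 0.134 m

S_c ≈ 0.134 m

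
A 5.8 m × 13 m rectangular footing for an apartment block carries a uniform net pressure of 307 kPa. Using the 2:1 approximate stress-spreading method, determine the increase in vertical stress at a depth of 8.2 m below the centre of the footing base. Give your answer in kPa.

By the 2:1 method the load spreads at 1 horizontal : 2 vertical, so at depth z the loaded area has grown by z in each plan dimension:
Δσ = qBL/((B+z)(L+z)) = 307×5.8×13/((5.8+8.2)(13+8.2)) = 77.991 kPa

Δσ_z ≈ 78 kPa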